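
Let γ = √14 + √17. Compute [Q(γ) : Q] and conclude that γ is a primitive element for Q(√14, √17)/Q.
[Q(γ) : Q] = 4 (equivalently, Q(γ) = Q(√14, √17))

Obviously Q(γ) ⊆ Q(√14, √17), and [Q(√14, √17):Q] = 4 (since 14, 17 are distinct squarefree integers > 1 with 238 not a perfect square). To show equality we compute the minimal polynomial of γ. From γ = √14 + √17: γ^2 = 14 + 2√(238) + 17 = 31 + 2√(238), so γ^2 - 31 = 2√(238); squaring, (γ^2 - 31)^2 = 4·238, i.e. γ^4 - 62γ^2 + 961 - 952 = 0, i.e. γ^4 - 62γ^2 + 9 = 0. So γ is a root of x^4 - 62x^2 + 9. This polynomial is irreducible over Q: it has no rational root (each ±√14 ± √17 is irrational), and any factorization into two quadratics over Q would force √(238) ∈ Q (pairing opposite roots) or √14, √17 ∈ Q (other pairings), all impossible. Hence [Q(γ):Q] = 4 = [Q(√14, √17):Q], so Q(γ) = Q(√14, √17).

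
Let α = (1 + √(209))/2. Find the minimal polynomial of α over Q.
m_α(x) = x^2 - x - 52

From 2α - 1 = √(209), squaring gives (2α - 1)^2 = 209, i.e. 4α^2 - 4α + 1 = 209, so α^2 - α + (1 - 209)/4 = 0. Since 209 ≡ 1 (mod 4), (1 - 209)/4 = -52 ∈ Z. The polynomial x^2 - x - 52 has discriminant 1 - 4·(-52) = 209, which is not a perfect square in Q (d = 209 is squarefree and ≠ 1), so x^2 - x - 52 is irreducible over Q. It is the minimal polynomial of α.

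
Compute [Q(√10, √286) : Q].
[Q(√10, √286) : Q] = 4

[Q(√10):Q] = 2 (min poly x^2 - 10, irreducible since 10 is squarefree > 1). For the top step, suppose √286 ∈ Q(√10), say √286 = c + d√10 with c, d ∈ Q. Squaring: 286 = c^2 + 10d^2 + 2cd√10. Since √10 ∉ Q this forces 2cd = 0. If d = 0 then √286 = c ∈ Q, contradicting 286 squarefree > 1. If c = 0 then 286 = 10d^2, so 10·286 = (10d)^2 is a perfect square in Q — but 10·286 = 2860 is not a perfect square (since 10 and 286 are distinct squarefree integers). Contradiction. Hence √286 ∉ Q(√10), so x^2 - 286 stays irreducible over Q(√10) and [Q(√10, √286) : Q(√10)] = 2. By the tower law, [Q(√10, √286) : Q] = 2 · 2 = 4.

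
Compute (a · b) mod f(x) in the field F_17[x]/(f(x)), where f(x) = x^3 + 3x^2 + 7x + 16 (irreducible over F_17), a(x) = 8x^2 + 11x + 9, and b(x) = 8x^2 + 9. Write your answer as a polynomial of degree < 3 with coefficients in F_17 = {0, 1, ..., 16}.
a · b ≡ 8x^2 + 7x + 11 (mod f(x))

Multiply in F_17[x]: a(x)·b(x) = (8x^2 + 11x + 9)·(8x^2 + 9) = 13x^4 + 3x^3 + 8x^2 + 14x + 13. This has degree ≥ 3, so divide by f(x) over F_17: 13x^4 + 3x^3 + 8x^2 + 14x + 13 = (13x + 15)·(x^3 + 3x^2 + 7x + 16) + (8x^2 + 7x + 11). Hence a·b ≡ 8x^2 + 7x + 11 (mod f). (F_17[x]/(f) is a field with 17^3 = 4913 elements since f is irreducible of degree 3.)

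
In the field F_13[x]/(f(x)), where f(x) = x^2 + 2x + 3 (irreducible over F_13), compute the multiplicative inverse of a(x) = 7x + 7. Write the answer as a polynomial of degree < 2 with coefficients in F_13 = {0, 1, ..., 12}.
a(x)^(-1) ≡ 12x + 12 (mod f(x))

Since f is irreducible over F_13, F_13[x]/(f) is a field and a(x) ≠ 0 has an inverse. Apply the extended Euclidean algorithm to f(x) and a(x) in F_13[x]: f(x) = (2x + 2)·a(x) + (2). The last nonzero remainder is the constant 2 = gcd(f, a) in F_13. Back-substituting through the division chain expresses 2 = s(x)·a(x) + t(x)·f(x) with s(x) ≡ 11x + 11 (mod f), so (11x + 11)·a(x) ≡ 2 (mod f). Multiplying by 2^(-1) ≡ 7 in F_13 gives a(x)^(-1) ≡ 7·(11x + 11) ≡ 12x + 12 (mod f). Check: (7x + 7)·(12x + 12) = 6x^2 + 12x + 6 ≡ 1 (mod x^2 + 2x + 3).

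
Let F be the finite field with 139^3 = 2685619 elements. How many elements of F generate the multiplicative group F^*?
There are φ(2685618) = 788832 primitive elements

F_q^* is cyclic of order q - 1 = 2685618. A cyclic group of order m has exactly φ(m) generators. Here m = 2685618 = 2 · 3^2 · 13 · 23 · 499, so the number of primitive elements is φ(2685618) = 788832.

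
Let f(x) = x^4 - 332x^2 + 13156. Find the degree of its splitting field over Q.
[K : Q] = 4

Solving the quadratic in x^2: x^2 = (332 ± √(332^2 - 4·13156))/2 = (332 ± √57600)/2 = (332 ± 240)/2, giving x^2 = 286 or x^2 = 46. So f(x) = (x^2 - 286)(x^2 - 46) and the roots of f are ±√286, ±√46. Hence the splitting field is K = Q(√286, √46). Since 286 and 46 are distinct squarefree integers > 1, their product 13156 is not a perfect square, so √46 ∉ Q(√286). By the tower law [K:Q] = [Q(√286,√46):Q(√286)] · [Q(√286):Q] = 2 · 2 = 4.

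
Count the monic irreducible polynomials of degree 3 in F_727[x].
There are 128079952 monic irreducible polynomials of degree 3 over F_727

Each element of F_{727^3} that lies in no proper subfield is a root of exactly one monic irreducible of degree 3 over F_727, and each such polynomial has 3 distinct roots in F_{727^3}. By Möbius inversion the count is N_727(3) = (1/3) Σ_{d|3} μ(3/d) · 727^d = (1/3)(μ(3)·727^1 + μ(1)·727^3) = 384239856/3 = 128079952.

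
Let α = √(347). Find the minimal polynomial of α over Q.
m_α(x) = x^2 - 347

α satisfies α^2 - 347 = 0, so x^2 - 347 annihilates α. Since d = 347 is squarefree and ≠ 1, it is not a perfect square in Q, so x^2 - 347 has no rational root and is therefore irreducible over Q (a degree-2 polynomial over a field is irreducible iff it has no root). Hence m_α(x) = x^2 - 347.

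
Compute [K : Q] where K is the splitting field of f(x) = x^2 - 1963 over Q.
[K : Q] = 2

f(x) = x^2 - 1963 factors as (x - √1963)(x + √1963). The splitting field is K = Q(√1963). Since 1963 is squarefree and > 1, it is not a perfect square, so x^2 - 1963 is irreducible over Q and [Q(√1963) : Q] = 2. Hence [K : Q] = 2.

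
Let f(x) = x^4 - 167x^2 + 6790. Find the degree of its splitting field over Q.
[K : Q] = 4

Solving the quadratic in x^2: x^2 = (167 ± √(167^2 - 4·6790))/2 = (167 ± √729)/2 = (167 ± 27)/2, giving x^2 = 70 or x^2 = 97. So f(x) = (x^2 - 70)(x^2 - 97) and the roots of f are ±√70, ±√97. Hence the splitting field is K = Q(√70, √97). Since 70 and 97 are distinct squarefree integers > 1, their product 6790 is not a perfect square, so √97 ∉ Q(√70). By the tower law [K:Q] = [Q(√70,√97):Q(√70)] · [Q(√70):Q] = 2 · 2 = 4.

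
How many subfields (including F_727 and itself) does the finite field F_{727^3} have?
F_{727^3} has 2 subfields

The subfields of F_{p^n} are exactly the fields F_{p^d} for d | n (each is the fixed field of the unique index-d subgroup of Gal(F_{p^n}/F_p) ≅ Z/nZ). The divisors of n = 3 are {1, 3}, giving 2 subfields: F_{727^1}, F_{727^3}.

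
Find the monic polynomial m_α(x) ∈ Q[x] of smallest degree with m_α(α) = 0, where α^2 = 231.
m_α(x) = x^2 - 231

α satisfies α^2 - 231 = 0, so x^2 - 231 annihilates α. Since d = 231 is squarefree and ≠ 1, it is not a perfect square in Q, so x^2 - 231 has no rational root and is therefore irreducible over Q (a degree-2 polynomial over a field is irreducible iff it has no root). Hence m_α(x) = x^2 - 231.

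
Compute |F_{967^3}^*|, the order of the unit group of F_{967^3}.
|F_{967^3}^*| = 904231062

F_{967^3} has 967^3 = 904231063 elements; its multiplicative group consists of all nonzero elements, so |F_{967^3}^*| = 904231063 - 1 = 904231062. (It is cyclic since any finite subgroup of the multiplicative group of a field is cyclic.)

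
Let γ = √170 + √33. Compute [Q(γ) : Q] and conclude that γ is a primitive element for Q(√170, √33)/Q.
[Q(γ) : Q] = 4 (equivalently, Q(γ) = Q(√170, √33))

Obviously Q(γ) ⊆ Q(√170, √33), and [Q(√170, √33):Q] = 4 (since 170, 33 are distinct squarefree integers > 1 with 5610 not a perfect square). To show equality we compute the minimal polynomial of γ. From γ = √170 + √33: γ^2 = 170 + 2√(5610) + 33 = 203 + 2√(5610), so γ^2 - 203 = 2√(5610); squaring, (γ^2 - 203)^2 = 4·5610, i.e. γ^4 - 406γ^2 + 41209 - 22440 = 0, i.e. γ^4 - 406γ^2 + 18769 = 0. So γ is a root of x^4 - 406x^2 + 18769. This polynomial is irreducible over Q: it has no rational root (each ±√170 ± √33 is irrational), and any factorization into two quadratics over Q would force √(5610) ∈ Q (pairing opposite roots) or √170, √33 ∈ Q (other pairings), all impossible. Hence [Q(γ):Q] = 4 = [Q(√170, √33):Q], so Q(γ) = Q(√170, √33).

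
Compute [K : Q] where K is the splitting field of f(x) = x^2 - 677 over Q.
[K : Q] = 2

f(x) = x^2 - 677 factors as (x - √677)(x + √677). The splitting field is K = Q(√677). Since 677 is squarefree and > 1, it is not a perfect square, so x^2 - 677 is irreducible over Q and [Q(√677) : Q] = 2. Hence [K : Q] = 2.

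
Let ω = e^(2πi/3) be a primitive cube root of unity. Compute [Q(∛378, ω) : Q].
[Q(∛378, ω) : Q] = 6

[Q(∛378):Q] = 3 (min poly x^3 - 378, irreducible since 378 is not a perfect cube). [Q(ω):Q] = 2 (min poly x^2 + x + 1). Since Q(∛378) ⊂ R and ω ∉ R, we have ω ∉ Q(∛378), so x^2 + x + 1 remains irreducible over Q(∛378) and [Q(∛378, ω) : Q(∛378)] = 2. By the tower law, [Q(∛378, ω) : Q] = 3 · 2 = 6. (In fact Q(∛378, ω) is the splitting field of x^3 - 378 over Q.)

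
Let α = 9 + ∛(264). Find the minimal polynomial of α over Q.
m_α(x) = x^3 - 27x^2 + 243x - 993

Set β = α - 9 = ∛(264), so β^3 = 264. Then (α - 9)^3 - 264 = 0, i.e. α is a root of g(x) = (x - 9)^3 - 264 = x^3 - 27x^2 + 243x - 993. Since g(x) = h(x - 9) where h(x) = x^3 - 264, and h is irreducible over Q (because 264 is not a perfect cube, so h has no rational root, and a monic cubic with no rational root is irreducible), g is also irreducible (irreducibility is preserved under the substitution x → x - 9). Hence m_α(x) = x^3 - 27x^2 + 243x - 993.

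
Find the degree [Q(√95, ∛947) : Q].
[Q(√95, ∛947) : Q] = 6

Let L = Q(√95, ∛947). Since Q(√95) ⊂ L and [Q(√95):Q] = 2, the tower law gives 2 | [L:Q]. Likewise Q(∛947) ⊂ L with [Q(∛947):Q] = 3 (because 947 is not a perfect cube), so 3 | [L:Q]. As gcd(2,3) = 1, [L:Q] is divisible by 6. Conversely L is generated over Q by √95 and ∛947, so [L:Q] ≤ 2·3 = 6. Therefore [Q(√95, ∛947) : Q] = 6.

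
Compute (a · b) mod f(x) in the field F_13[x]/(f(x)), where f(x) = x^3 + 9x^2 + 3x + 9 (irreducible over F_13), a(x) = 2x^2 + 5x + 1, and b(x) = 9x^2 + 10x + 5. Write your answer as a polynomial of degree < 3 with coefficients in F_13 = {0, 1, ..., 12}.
a · b ≡ 4x^2 + 8x + 7 (mod f(x))

Multiply in F_13[x]: a(x)·b(x) = (2x^2 + 5x + 1)·(9x^2 + 10x + 5) = 5x^4 + 4x^2 + 9x + 5. This has degree ≥ 3, so divide by f(x) over F_13: 5x^4 + 4x^2 + 9x + 5 = (5x + 7)·(x^3 + 9x^2 + 3x + 9) + (4x^2 + 8x + 7). Hence a·b ≡ 4x^2 + 8x + 7 (mod f). (F_13[x]/(f) is a field with 13^3 = 2197 elements since f is irreducible of degree 3.)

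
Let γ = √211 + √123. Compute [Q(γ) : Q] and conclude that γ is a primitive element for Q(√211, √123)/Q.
[Q(γ) : Q] = 4 (equivalently, Q(γ) = Q(√211, √123))

Obviously Q(γ) ⊆ Q(√211, √123), and [Q(√211, √123):Q] = 4 (since 211, 123 are distinct squarefree integers > 1 with 25953 not a perfect square). To show equality we compute the minimal polynomial of γ. From γ = √211 + √123: γ^2 = 211 + 2√(25953) + 123 = 334 + 2√(25953), so γ^2 - 334 = 2√(25953); squaring, (γ^2 - 334)^2 = 4·25953, i.e. γ^4 - 668γ^2 + 111556 - 103812 = 0, i.e. γ^4 - 668γ^2 + 7744 = 0. So γ is a root of x^4 - 668x^2 + 7744. This polynomial is irreducible over Q: it has no rational root (each ±√211 ± √123 is irrational), and any factorization into two quadratics over Q would force √(25953) ∈ Q (pairing opposite roots) or √211, √123 ∈ Q (other pairings), all impossible. Hence [Q(γ):Q] = 4 = [Q(√211, √123):Q], so Q(γ) = Q(√211, √123).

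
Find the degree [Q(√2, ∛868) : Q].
[Q(√2, ∛868) : Q] = 6

Let L = Q(√2, ∛868). Since Q(√2) ⊂ L and [Q(√2):Q] = 2, the tower law gives 2 | [L:Q]. Likewise Q(∛868) ⊂ L with [Q(∛868):Q] = 3 (because 868 is not a perfect cube), so 3 | [L:Q]. As gcd(2,3) = 1, [L:Q] is divisible by 6. Conversely L is generated over Q by √2 and ∛868, so [L:Q] ≤ 2·3 = 6. Therefore [Q(√2, ∛868) : Q] = 6.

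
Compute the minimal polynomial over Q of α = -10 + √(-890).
m_α(x) = x^2 + 20x + 990

From α + 10 = √(-890), squaring gives (α + 10)^2 = -890, i.e. α^2 + 20α + 100 = -890, so α^2 + 20α + 990 = 0. The discriminant of x^2 + 20x + 990 is (20)^2 - 4·(990) = 400 - 3960 = -3560, and 4·(-890) is not a perfect square in Q since -890 is squarefree and ≠ 1. Hence x^2 + 20x + 990 is irreducible over Q and is the minimal polynomial of α.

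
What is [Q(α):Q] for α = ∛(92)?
[Q(α):Q] = 3

The minimal polynomial of α is x^3 - 92, irreducible over Q since 92 is not a perfect cube (so x^3 - 92 has no rational root). Hence [Q(α):Q] = deg(m_α) = 3.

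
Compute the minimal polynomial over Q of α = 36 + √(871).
m_α(x) = x^2 - 72x + 425

From α - 36 = √(871), squaring gives (α - 36)^2 = 871, i.e. α^2 - 72α + 1296 = 871, so α^2 - 72α + 425 = 0. The discriminant of x^2 - 72x + 425 is (-72)^2 - 4·(425) = 5184 - 1700 = 3484, and 4·(871) is not a perfect square in Q since 871 is squarefree and ≠ 1. Hence x^2 - 72x + 425 is irreducible over Q and is the minimal polynomial of α.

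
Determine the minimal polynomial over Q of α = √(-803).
m_α(x) = x^2 + 803

α satisfies α^2 + 803 = 0, so x^2 + 803 annihilates α. Since d = -803 is squarefree and ≠ 1, it is not a perfect square in Q, so x^2 + 803 has no rational root and is therefore irreducible over Q (a degree-2 polynomial over a field is irreducible iff it has no root). Hence m_α(x) = x^2 + 803.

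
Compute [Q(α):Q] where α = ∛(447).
[Q(α):Q] = 3

The minimal polynomial of α is x^3 - 447, irreducible over Q since 447 is not a perfect cube (so x^3 - 447 has no rational root). Hence [Q(α):Q] = deg(m_α) = 3.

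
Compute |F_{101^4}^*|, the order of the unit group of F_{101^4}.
|F_{101^4}^*| = 104060400

F_{101^4} has 101^4 = 104060401 elements; its multiplicative group consists of all nonzero elements, so |F_{101^4}^*| = 104060401 - 1 = 104060400. (It is cyclic since any finite subgroup of the multiplicative group of a field is cyclic.)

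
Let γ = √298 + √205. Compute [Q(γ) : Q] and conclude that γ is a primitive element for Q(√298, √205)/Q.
[Q(γ) : Q] = 4 (equivalently, Q(γ) = Q(√298, √205))

Obviously Q(γ) ⊆ Q(√298, √205), and [Q(√298, √205):Q] = 4 (since 298, 205 are distinct squarefree integers > 1 with 61090 not a perfect square). To show equality we compute the minimal polynomial of γ. From γ = √298 + √205: γ^2 = 298 + 2√(61090) + 205 = 503 + 2√(61090), so γ^2 - 503 = 2√(61090); squaring, (γ^2 - 503)^2 = 4·61090, i.e. γ^4 - 1006γ^2 + 253009 - 244360 = 0, i.e. γ^4 - 1006γ^2 + 8649 = 0. So γ is a root of x^4 - 1006x^2 + 8649. This polynomial is irreducible over Q: it has no rational root (each ±√298 ± √205 is irrational), and any factorization into two quadratics over Q would force √(61090) ∈ Q (pairing opposite roots) or √298, √205 ∈ Q (other pairings), all impossible. Hence [Q(γ):Q] = 4 = [Q(√298, √205):Q], so Q(γ) = Q(√298, √205).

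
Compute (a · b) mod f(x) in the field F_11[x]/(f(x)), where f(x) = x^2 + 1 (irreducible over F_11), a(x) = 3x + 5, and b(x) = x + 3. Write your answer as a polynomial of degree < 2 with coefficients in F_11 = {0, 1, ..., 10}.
a · b ≡ 3x + 1 (mod f(x))

Multiply in F_11[x]: a(x)·b(x) = (3x + 5)·(x + 3) = 3x^2 + 3x + 4. This has degree ≥ 2, so divide by f(x) over F_11: 3x^2 + 3x + 4 = (3)·(x^2 + 1) + (3x + 1). Hence a·b ≡ 3x + 1 (mod f). (F_11[x]/(f) is a field with 11^2 = 121 elements since f is irreducible of degree 2.)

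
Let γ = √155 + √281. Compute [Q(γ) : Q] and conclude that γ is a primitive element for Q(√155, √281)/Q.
[Q(γ) : Q] = 4 (equivalently, Q(γ) = Q(√155, √281))

Obviously Q(γ) ⊆ Q(√155, √281), and [Q(√155, √281):Q] = 4 (since 155, 281 are distinct squarefree integers > 1 with 43555 not a perfect square). To show equality we compute the minimal polynomial of γ. From γ = √155 + √281: γ^2 = 155 + 2√(43555) + 281 = 436 + 2√(43555), so γ^2 - 436 = 2√(43555); squaring, (γ^2 - 436)^2 = 4·43555, i.e. γ^4 - 872γ^2 + 190096 - 174220 = 0, i.e. γ^4 - 872γ^2 + 15876 = 0. So γ is a root of x^4 - 872x^2 + 15876. This polynomial is irreducible over Q: it has no rational root (each ±√155 ± √281 is irrational), and any factorization into two quadratics over Q would force √(43555) ∈ Q (pairing opposite roots) or √155, √281 ∈ Q (other pairings), all impossible. Hence [Q(γ):Q] = 4 = [Q(√155, √281):Q], so Q(γ) = Q(√155, √281).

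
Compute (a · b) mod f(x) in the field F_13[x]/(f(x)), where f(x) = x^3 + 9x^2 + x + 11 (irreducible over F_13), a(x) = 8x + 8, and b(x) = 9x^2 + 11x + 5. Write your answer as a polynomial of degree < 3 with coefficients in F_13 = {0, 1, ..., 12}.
a · b ≡ 6x^2 + 4x + 2 (mod f(x))

Multiply in F_13[x]: a(x)·b(x) = (8x + 8)·(9x^2 + 11x + 5) = 7x^3 + 4x^2 + 11x + 1. This has degree ≥ 3, so divide by f(x) over F_13: 7x^3 + 4x^2 + 11x + 1 = (7)·(x^3 + 9x^2 + x + 11) + (6x^2 + 4x + 2). Hence a·b ≡ 6x^2 + 4x + 2 (mod f). (F_13[x]/(f) is a field with 13^3 = 2197 elements since f is irreducible of degree 3.)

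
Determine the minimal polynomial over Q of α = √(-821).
m_α(x) = x^2 + 821

α satisfies α^2 + 821 = 0, so x^2 + 821 annihilates α. Since d = -821 is squarefree and ≠ 1, it is not a perfect square in Q, so x^2 + 821 has no rational root and is therefore irreducible over Q (a degree-2 polynomial over a field is irreducible iff it has no root). Hence m_α(x) = x^2 + 821.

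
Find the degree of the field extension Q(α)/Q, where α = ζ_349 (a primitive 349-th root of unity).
[Q(α):Q] = 348

The minimal polynomial of ζ_349 over Q is the 349-th cyclotomic polynomial Φ_349(x), which is irreducible over Q and has degree φ(349) = 348. Hence [Q(α):Q] = φ(349) = 348.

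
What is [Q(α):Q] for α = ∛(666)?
[Q(α):Q] = 3

The minimal polynomial of α is x^3 - 666, irreducible over Q since 666 is not a perfect cube (so x^3 - 666 has no rational root). Hence [Q(α):Q] = deg(m_α) = 3.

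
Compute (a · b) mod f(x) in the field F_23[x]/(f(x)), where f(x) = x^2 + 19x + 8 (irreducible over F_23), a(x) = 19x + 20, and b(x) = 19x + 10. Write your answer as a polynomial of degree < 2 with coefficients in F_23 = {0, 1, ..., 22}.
a · b ≡ 13x + 3 (mod f(x))

Multiply in F_23[x]: a(x)·b(x) = (19x + 20)·(19x + 10) = 16x^2 + 18x + 16. This has degree ≥ 2, so divide by f(x) over F_23: 16x^2 + 18x + 16 = (16)·(x^2 + 19x + 8) + (13x + 3). Hence a·b ≡ 13x + 3 (mod f). (F_23[x]/(f) is a field with 23^2 = 529 elements since f is irreducible of degree 2.)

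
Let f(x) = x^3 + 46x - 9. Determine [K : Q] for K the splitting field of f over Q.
[K : Q] = 6

By the rational root test, any rational root of the monic integer polynomial f(x) = x^3 + 46x - 9 must be an integer dividing the constant term -9, i.e. one of ±{1, 3, 9}. Evaluating: f(1) = 38, f(-1) = -56, f(3) = 156, f(-3) = -174, f(9) = 1134, f(-9) = -1152; none is 0, so f has no rational root and is therefore irreducible over Q (a cubic with no linear factor over a field is irreducible). For an irreducible cubic, the Galois group is A_3 or S_3 according as the discriminant disc(f) = -4a^3 - 27b^2 = -4·(46)^3 - 27·(-9)^2 = -391531 is or is not a square in Q. Here disc(f) = -391531 is not a perfect square in Q, so the Galois group of f over Q is not contained in A_3 and must be all of S_3. The splitting field has degree |S_3| = 6 over Q, so [K : Q] = 6.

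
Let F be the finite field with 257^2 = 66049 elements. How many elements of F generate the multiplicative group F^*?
There are φ(66048) = 21504 primitive elements

F_q^* is cyclic of order q - 1 = 66048. A cyclic group of order m has exactly φ(m) generators. Here m = 66048 = 2^9 · 3 · 43, so the number of primitive elements is φ(66048) = 21504.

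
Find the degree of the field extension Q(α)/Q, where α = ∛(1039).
[Q(α):Q] = 3

The minimal polynomial of α is x^3 - 1039, irreducible over Q since 1039 is not a perfect cube (so x^3 - 1039 has no rational root). Hence [Q(α):Q] = deg(m_α) = 3.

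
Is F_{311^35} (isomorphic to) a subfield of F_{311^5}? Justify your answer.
No: F_{311^35} is not a subfield of F_{311^5}

F_{p^m} embeds in F_{p^n} iff m | n. Here 35 ∤ 5 (since 5 = 0·35 + 5 with remainder 5 ≠ 0), so F_{311^35} is not a subfield of F_{311^5}. Equivalently: if it were, the tower law would give 35 = [F_{311^35}:F_311] dividing [F_{311^5}:F_311] = 5, contradiction.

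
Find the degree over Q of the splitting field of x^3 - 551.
[K : Q] = 6

The roots of x^3 - 551 are ∛551, ω∛551, ω^2∛551 where ω = e^(2πi/3) is a primitive cube root of unity, so K = Q(∛551, ω). Now [Q(∛551):Q] = 3 (since 551 is not a perfect cube, x^3 - 551 is irreducible) and [Q(ω):Q] = 2. Both 2 and 3 divide [K:Q], and [K:Q] ≤ 3·2 = 6, so [K:Q] = 6. (Equivalently: Q(∛551) ⊂ R but ω ∉ R, so [K : Q(∛551)] = 2.)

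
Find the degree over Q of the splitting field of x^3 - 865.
[K : Q] = 6

The roots of x^3 - 865 are ∛865, ω∛865, ω^2∛865 where ω = e^(2πi/3) is a primitive cube root of unity, so K = Q(∛865, ω). Now [Q(∛865):Q] = 3 (since 865 is not a perfect cube, x^3 - 865 is irreducible) and [Q(ω):Q] = 2. Both 2 and 3 divide [K:Q], and [K:Q] ≤ 3·2 = 6, so [K:Q] = 6. (Equivalently: Q(∛865) ⊂ R but ω ∉ R, so [K : Q(∛865)] = 2.)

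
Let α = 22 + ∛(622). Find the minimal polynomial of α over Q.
m_α(x) = x^3 - 66x^2 + 1452x - 11270

Set β = α - 22 = ∛(622), so β^3 = 622. Then (α - 22)^3 - 622 = 0, i.e. α is a root of g(x) = (x - 22)^3 - 622 = x^3 - 66x^2 + 1452x - 11270. Since g(x) = h(x - 22) where h(x) = x^3 - 622, and h is irreducible over Q (because 622 is not a perfect cube, so h has no rational root, and a monic cubic with no rational root is irreducible), g is also irreducible (irreducibility is preserved under the substitution x → x - 22). Hence m_α(x) = x^3 - 66x^2 + 1452x - 11270.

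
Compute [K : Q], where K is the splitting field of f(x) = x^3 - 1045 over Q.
[K : Q] = 6

The roots of x^3 - 1045 are ∛1045, ω∛1045, ω^2∛1045 where ω = e^(2πi/3) is a primitive cube root of unity, so K = Q(∛1045, ω). Now [Q(∛1045):Q] = 3 (since 1045 is not a perfect cube, x^3 - 1045 is irreducible) and [Q(ω):Q] = 2. Both 2 and 3 divide [K:Q], and [K:Q] ≤ 3·2 = 6, so [K:Q] = 6. (Equivalently: Q(∛1045) ⊂ R but ω ∉ R, so [K : Q(∛1045)] = 2.)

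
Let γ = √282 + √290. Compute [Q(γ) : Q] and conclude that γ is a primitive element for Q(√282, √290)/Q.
[Q(γ) : Q] = 4 (equivalently, Q(γ) = Q(√282, √290))

Obviously Q(γ) ⊆ Q(√282, √290), and [Q(√282, √290):Q] = 4 (since 282, 290 are distinct squarefree integers > 1 with 81780 not a perfect square). To show equality we compute the minimal polynomial of γ. From γ = √282 + √290: γ^2 = 282 + 2√(81780) + 290 = 572 + 2√(81780), so γ^2 - 572 = 2√(81780); squaring, (γ^2 - 572)^2 = 4·81780, i.e. γ^4 - 1144γ^2 + 327184 - 327120 = 0, i.e. γ^4 - 1144γ^2 + 64 = 0. So γ is a root of x^4 - 1144x^2 + 64. This polynomial is irreducible over Q: it has no rational root (each ±√282 ± √290 is irrational), and any factorization into two quadratics over Q would force √(81780) ∈ Q (pairing opposite roots) or √282, √290 ∈ Q (other pairings), all impossible. Hence [Q(γ):Q] = 4 = [Q(√282, √290):Q], so Q(γ) = Q(√282, √290).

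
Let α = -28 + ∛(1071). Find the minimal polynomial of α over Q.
m_α(x) = x^3 + 84x^2 + 2352x + 20881

Set β = α + 28 = ∛(1071), so β^3 = 1071. Then (α + 28)^3 - 1071 = 0, i.e. α is a root of g(x) = (x + 28)^3 - 1071 = x^3 + 84x^2 + 2352x + 20881. Since g(x) = h(x + 28) where h(x) = x^3 - 1071, and h is irreducible over Q (because 1071 is not a perfect cube, so h has no rational root, and a monic cubic with no rational root is irreducible), g is also irreducible (irreducibility is preserved under the substitution x → x + 28). Hence m_α(x) = x^3 + 84x^2 + 2352x + 20881.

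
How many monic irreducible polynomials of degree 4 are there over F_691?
There are 56996906970 monic irreducible polynomials of degree 4 over F_691

Each element of F_{691^4} that lies in no proper subfield is a root of exactly one monic irreducible of degree 4 over F_691, and each such polynomial has 4 distinct roots in F_{691^4}. By Möbius inversion the count is N_691(4) = (1/4) Σ_{d|4} μ(4/d) · 691^d = (1/4)(μ(4)·691^1 + μ(2)·691^2 + μ(1)·691^4) = 227987627880/4 = 56996906970.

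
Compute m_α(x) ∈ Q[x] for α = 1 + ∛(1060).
m_α(x) = x^3 - 3x^2 + 3x - 1061

Set β = α - 1 = ∛(1060), so β^3 = 1060. Then (α - 1)^3 - 1060 = 0, i.e. α is a root of g(x) = (x - 1)^3 - 1060 = x^3 - 3x^2 + 3x - 1061. Since g(x) = h(x - 1) where h(x) = x^3 - 1060, and h is irreducible over Q (because 1060 is not a perfect cube, so h has no rational root, and a monic cubic with no rational root is irreducible), g is also irreducible (irreducibility is preserved under the substitution x → x - 1). Hence m_α(x) = x^3 - 3x^2 + 3x - 1061.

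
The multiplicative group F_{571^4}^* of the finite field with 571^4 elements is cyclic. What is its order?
|F_{571^4}^*| = 106302733680

F_{571^4} has 571^4 = 106302733681 elements; its multiplicative group consists of all nonzero elements, so |F_{571^4}^*| = 106302733681 - 1 = 106302733680. (It is cyclic since any finite subgroup of the multiplicative group of a field is cyclic.)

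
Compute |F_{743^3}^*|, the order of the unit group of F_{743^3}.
|F_{743^3}^*| = 410172406

F_{743^3} has 743^3 = 410172407 elements; its multiplicative group consists of all nonzero elements, so |F_{743^3}^*| = 410172407 - 1 = 410172406. (It is cyclic since any finite subgroup of the multiplicative group of a field is cyclic.)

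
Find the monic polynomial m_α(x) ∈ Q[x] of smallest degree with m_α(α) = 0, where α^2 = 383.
m_α(x) = x^2 - 383

α satisfies α^2 - 383 = 0, so x^2 - 383 annihilates α. Since d = 383 is squarefree and ≠ 1, it is not a perfect square in Q, so x^2 - 383 has no rational root and is therefore irreducible over Q (a degree-2 polynomial over a field is irreducible iff it has no root). Hence m_α(x) = x^2 - 383.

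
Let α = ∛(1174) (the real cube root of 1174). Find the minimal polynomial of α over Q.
m_α(x) = x^3 - 1174

α satisfies α^3 = 1174, so x^3 - 1174 annihilates α. By the rational root test, a rational root p/q (in lowest terms) of x^3 - 1174 would satisfy p^3 = 1174 q^3, forcing q = 1 and p^3 = 1174; but 1174 is not a perfect cube, contradiction. A monic cubic over Q with no rational root is irreducible (any nontrivial factorization would include a linear factor). Hence x^3 - 1174 is the minimal polynomial of α, and in particular [Q(α):Q] = 3.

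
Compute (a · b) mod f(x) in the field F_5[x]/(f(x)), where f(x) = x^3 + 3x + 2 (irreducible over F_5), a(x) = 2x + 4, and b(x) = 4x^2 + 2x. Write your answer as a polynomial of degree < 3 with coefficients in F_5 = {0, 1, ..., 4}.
a · b ≡ 4x + 4 (mod f(x))

Multiply in F_5[x]: a(x)·b(x) = (2x + 4)·(4x^2 + 2x) = 3x^3 + 3x. This has degree ≥ 3, so divide by f(x) over F_5: 3x^3 + 3x = (3)·(x^3 + 3x + 2) + (4x + 4). Hence a·b ≡ 4x + 4 (mod f). (F_5[x]/(f) is a field with 5^3 = 125 elements since f is irreducible of degree 3.)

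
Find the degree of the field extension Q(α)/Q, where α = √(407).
[Q(α):Q] = 2

[Q(α):Q] equals the degree of the minimal polynomial of α. Here α^2 = 407 and x^2 - 407 is irreducible (d = 407 is squarefree, ≠ 1, hence not a square), so deg(m_α) = 2. Thus [Q(α):Q] = 2.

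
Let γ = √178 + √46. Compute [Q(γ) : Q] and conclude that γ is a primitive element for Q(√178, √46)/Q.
[Q(γ) : Q] = 4 (equivalently, Q(γ) = Q(√178, √46))

Obviously Q(γ) ⊆ Q(√178, √46), and [Q(√178, √46):Q] = 4 (since 178, 46 are distinct squarefree integers > 1 with 8188 not a perfect square). To show equality we compute the minimal polynomial of γ. From γ = √178 + √46: γ^2 = 178 + 2√(8188) + 46 = 224 + 2√(8188), so γ^2 - 224 = 2√(8188); squaring, (γ^2 - 224)^2 = 4·8188, i.e. γ^4 - 448γ^2 + 50176 - 32752 = 0, i.e. γ^4 - 448γ^2 + 17424 = 0. So γ is a root of x^4 - 448x^2 + 17424. This polynomial is irreducible over Q: it has no rational root (each ±√178 ± √46 is irrational), and any factorization into two quadratics over Q would force √(8188) ∈ Q (pairing opposite roots) or √178, √46 ∈ Q (other pairings), all impossible. Hence [Q(γ):Q] = 4 = [Q(√178, √46):Q], so Q(γ) = Q(√178, √46).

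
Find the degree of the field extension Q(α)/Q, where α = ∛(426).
[Q(α):Q] = 3

The minimal polynomial of α is x^3 - 426, irreducible over Q since 426 is not a perfect cube (so x^3 - 426 has no rational root). Hence [Q(α):Q] = deg(m_α) = 3.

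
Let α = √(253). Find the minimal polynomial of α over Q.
m_α(x) = x^2 - 253

α satisfies α^2 - 253 = 0, so x^2 - 253 annihilates α. Since d = 253 is squarefree and ≠ 1, it is not a perfect square in Q, so x^2 - 253 has no rational root and is therefore irreducible over Q (a degree-2 polynomial over a field is irreducible iff it has no root). Hence m_α(x) = x^2 - 253.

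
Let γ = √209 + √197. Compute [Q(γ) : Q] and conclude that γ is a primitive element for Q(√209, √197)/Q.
[Q(γ) : Q] = 4 (equivalently, Q(γ) = Q(√209, √197))

Obviously Q(γ) ⊆ Q(√209, √197), and [Q(√209, √197):Q] = 4 (since 209, 197 are distinct squarefree integers > 1 with 41173 not a perfect square). To show equality we compute the minimal polynomial of γ. From γ = √209 + √197: γ^2 = 209 + 2√(41173) + 197 = 406 + 2√(41173), so γ^2 - 406 = 2√(41173); squaring, (γ^2 - 406)^2 = 4·41173, i.e. γ^4 - 812γ^2 + 164836 - 164692 = 0, i.e. γ^4 - 812γ^2 + 144 = 0. So γ is a root of x^4 - 812x^2 + 144. This polynomial is irreducible over Q: it has no rational root (each ±√209 ± √197 is irrational), and any factorization into two quadratics over Q would force √(41173) ∈ Q (pairing opposite roots) or √209, √197 ∈ Q (other pairings), all impossible. Hence [Q(γ):Q] = 4 = [Q(√209, √197):Q], so Q(γ) = Q(√209, √197).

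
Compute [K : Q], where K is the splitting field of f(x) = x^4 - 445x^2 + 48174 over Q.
[K : Q] = 4

Solving the quadratic in x^2: x^2 = (445 ± √(445^2 - 4·48174))/2 = (445 ± √5329)/2 = (445 ± 73)/2, giving x^2 = 259 or x^2 = 186. So f(x) = (x^2 - 259)(x^2 - 186) and the roots of f are ±√259, ±√186. Hence the splitting field is K = Q(√259, √186). Since 259 and 186 are distinct squarefree integers > 1, their product 48174 is not a perfect square, so √186 ∉ Q(√259). By the tower law [K:Q] = [Q(√259,√186):Q(√259)] · [Q(√259):Q] = 2 · 2 = 4.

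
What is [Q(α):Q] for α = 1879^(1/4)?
[Q(α):Q] = 4

α is a root of x^4 - 1879. By Eisenstein's criterion at the prime p = 1879 (which divides the constant term 1879 but p^2 = 3530641 does not, since 1879 is squarefree), x^4 - 1879 is irreducible over Q. Hence [Q(α):Q] = 4.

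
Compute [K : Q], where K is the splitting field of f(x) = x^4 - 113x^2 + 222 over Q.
[K : Q] = 4

Solving the quadratic in x^2: x^2 = (113 ± √(113^2 - 4·222))/2 = (113 ± √11881)/2 = (113 ± 109)/2, giving x^2 = 111 or x^2 = 2. So f(x) = (x^2 - 111)(x^2 - 2) and the roots of f are ±√111, ±√2. Hence the splitting field is K = Q(√111, √2). Since 111 and 2 are distinct squarefree integers > 1, their product 222 is not a perfect square, so √2 ∉ Q(√111). By the tower law [K:Q] = [Q(√111,√2):Q(√111)] · [Q(√111):Q] = 2 · 2 = 4.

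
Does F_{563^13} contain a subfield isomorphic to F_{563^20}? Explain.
No: F_{563^20} is not a subfield of F_{563^13}

F_{p^m} embeds in F_{p^n} iff m | n. Here 20 ∤ 13 (since 13 = 0·20 + 13 with remainder 13 ≠ 0), so F_{563^20} is not a subfield of F_{563^13}. Equivalently: if it were, the tower law would give 20 = [F_{563^20}:F_563] dividing [F_{563^13}:F_563] = 13, contradiction.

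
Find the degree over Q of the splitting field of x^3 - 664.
[K : Q] = 6

The roots of x^3 - 664 are ∛664, ω∛664, ω^2∛664 where ω = e^(2πi/3) is a primitive cube root of unity, so K = Q(∛664, ω). Now [Q(∛664):Q] = 3 (since 664 is not a perfect cube, x^3 - 664 is irreducible) and [Q(ω):Q] = 2. Both 2 and 3 divide [K:Q], and [K:Q] ≤ 3·2 = 6, so [K:Q] = 6. (Equivalently: Q(∛664) ⊂ R but ω ∉ R, so [K : Q(∛664)] = 2.)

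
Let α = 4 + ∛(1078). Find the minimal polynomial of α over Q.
m_α(x) = x^3 - 12x^2 + 48x - 1142

Set β = α - 4 = ∛(1078), so β^3 = 1078. Then (α - 4)^3 - 1078 = 0, i.e. α is a root of g(x) = (x - 4)^3 - 1078 = x^3 - 12x^2 + 48x - 1142. Since g(x) = h(x - 4) where h(x) = x^3 - 1078, and h is irreducible over Q (because 1078 is not a perfect cube, so h has no rational root, and a monic cubic with no rational root is irreducible), g is also irreducible (irreducibility is preserved under the substitution x → x - 4). Hence m_α(x) = x^3 - 12x^2 + 48x - 1142.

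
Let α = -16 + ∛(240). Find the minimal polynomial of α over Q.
m_α(x) = x^3 + 48x^2 + 768x + 3856

Set β = α + 16 = ∛(240), so β^3 = 240. Then (α + 16)^3 - 240 = 0, i.e. α is a root of g(x) = (x + 16)^3 - 240 = x^3 + 48x^2 + 768x + 3856. Since g(x) = h(x + 16) where h(x) = x^3 - 240, and h is irreducible over Q (because 240 is not a perfect cube, so h has no rational root, and a monic cubic with no rational root is irreducible), g is also irreducible (irreducibility is preserved under the substitution x → x + 16). Hence m_α(x) = x^3 + 48x^2 + 768x + 3856.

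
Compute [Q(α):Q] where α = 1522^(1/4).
[Q(α):Q] = 4

α is a root of x^4 - 1522. By Eisenstein's criterion at the prime p = 2 (which divides the constant term 1522 but p^2 = 4 does not, since 1522 is squarefree), x^4 - 1522 is irreducible over Q. Hence [Q(α):Q] = 4.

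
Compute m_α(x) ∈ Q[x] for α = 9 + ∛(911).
m_α(x) = x^3 - 27x^2 + 243x - 1640

Set β = α - 9 = ∛(911), so β^3 = 911. Then (α - 9)^3 - 911 = 0, i.e. α is a root of g(x) = (x - 9)^3 - 911 = x^3 - 27x^2 + 243x - 1640. Since g(x) = h(x - 9) where h(x) = x^3 - 911, and h is irreducible over Q (because 911 is not a perfect cube, so h has no rational root, and a monic cubic with no rational root is irreducible), g is also irreducible (irreducibility is preserved under the substitution x → x - 9). Hence m_α(x) = x^3 - 27x^2 + 243x - 1640.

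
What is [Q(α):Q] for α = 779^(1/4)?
[Q(α):Q] = 4

α is a root of x^4 - 779. By Eisenstein's criterion at the prime p = 19 (which divides the constant term 779 but p^2 = 361 does not, since 779 is squarefree), x^4 - 779 is irreducible over Q. Hence [Q(α):Q] = 4.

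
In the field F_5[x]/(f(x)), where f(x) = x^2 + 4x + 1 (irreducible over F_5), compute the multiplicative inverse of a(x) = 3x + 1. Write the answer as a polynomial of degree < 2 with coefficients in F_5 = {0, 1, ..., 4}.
a(x)^(-1) ≡ 4x + 3 (mod f(x))

Since f is irreducible over F_5, F_5[x]/(f) is a field and a(x) ≠ 0 has an inverse. Apply the extended Euclidean algorithm to f(x) and a(x) in F_5[x]: f(x) = (2x + 4)·a(x) + (2). The last nonzero remainder is the constant 2 = gcd(f, a) in F_5. Back-substituting through the division chain expresses 2 = s(x)·a(x) + t(x)·f(x) with s(x) ≡ 3x + 1 (mod f), so (3x + 1)·a(x) ≡ 2 (mod f). Multiplying by 2^(-1) ≡ 3 in F_5 gives a(x)^(-1) ≡ 3·(3x + 1) ≡ 4x + 3 (mod f). Check: (3x + 1)·(4x + 3) = 2x^2 + 3x + 3 ≡ 1 (mod x^2 + 4x + 1).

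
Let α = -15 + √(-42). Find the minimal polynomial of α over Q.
m_α(x) = x^2 + 30x + 267

From α + 15 = √(-42), squaring gives (α + 15)^2 = -42, i.e. α^2 + 30α + 225 = -42, so α^2 + 30α + 267 = 0. The discriminant of x^2 + 30x + 267 is (30)^2 - 4·(267) = 900 - 1068 = -168, and 4·(-42) is not a perfect square in Q since -42 is squarefree and ≠ 1. Hence x^2 + 30x + 267 is irreducible over Q and is the minimal polynomial of α.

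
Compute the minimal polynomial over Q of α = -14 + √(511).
m_α(x) = x^2 + 28x - 315

From α + 14 = √(511), squaring gives (α + 14)^2 = 511, i.e. α^2 + 28α + 196 = 511, so α^2 + 28α - 315 = 0. The discriminant of x^2 + 28x - 315 is (28)^2 - 4·(-315) = 784 + 1260 = 2044, and 4·(511) is not a perfect square in Q since 511 is squarefree and ≠ 1. Hence x^2 + 28x - 315 is irreducible over Q and is the minimal polynomial of α.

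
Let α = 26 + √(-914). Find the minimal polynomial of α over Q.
m_α(x) = x^2 - 52x + 1590

From α - 26 = √(-914), squaring gives (α - 26)^2 = -914, i.e. α^2 - 52α + 676 = -914, so α^2 - 52α + 1590 = 0. The discriminant of x^2 - 52x + 1590 is (-52)^2 - 4·(1590) = 2704 - 6360 = -3656, and 4·(-914) is not a perfect square in Q since -914 is squarefree and ≠ 1. Hence x^2 - 52x + 1590 is irreducible over Q and is the minimal polynomial of α.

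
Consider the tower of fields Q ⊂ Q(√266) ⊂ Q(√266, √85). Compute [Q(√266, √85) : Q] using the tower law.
[Q(√266, √85) : Q] = 4

[Q(√266):Q] = 2 (min poly x^2 - 266, irreducible since 266 is squarefree > 1). For the top step, suppose √85 ∈ Q(√266), say √85 = c + d√266 with c, d ∈ Q. Squaring: 85 = c^2 + 266d^2 + 2cd√266. Since √266 ∉ Q this forces 2cd = 0. If d = 0 then √85 = c ∈ Q, contradicting 85 squarefree > 1. If c = 0 then 85 = 266d^2, so 266·85 = (266d)^2 is a perfect square in Q — but 266·85 = 22610 is not a perfect square (since 266 and 85 are distinct squarefree integers). Contradiction. Hence √85 ∉ Q(√266), so x^2 - 85 stays irreducible over Q(√266) and [Q(√266, √85) : Q(√266)] = 2. By the tower law, [Q(√266, √85) : Q] = 2 · 2 = 4.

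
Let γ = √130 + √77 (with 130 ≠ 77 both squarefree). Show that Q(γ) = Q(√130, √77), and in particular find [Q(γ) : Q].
[Q(γ) : Q] = 4 (equivalently, Q(γ) = Q(√130, √77))

Obviously Q(γ) ⊆ Q(√130, √77), and [Q(√130, √77):Q] = 4 (since 130, 77 are distinct squarefree integers > 1 with 10010 not a perfect square). To show equality we compute the minimal polynomial of γ. From γ = √130 + √77: γ^2 = 130 + 2√(10010) + 77 = 207 + 2√(10010), so γ^2 - 207 = 2√(10010); squaring, (γ^2 - 207)^2 = 4·10010, i.e. γ^4 - 414γ^2 + 42849 - 40040 = 0, i.e. γ^4 - 414γ^2 + 2809 = 0. So γ is a root of x^4 - 414x^2 + 2809. This polynomial is irreducible over Q: it has no rational root (each ±√130 ± √77 is irrational), and any factorization into two quadratics over Q would force √(10010) ∈ Q (pairing opposite roots) or √130, √77 ∈ Q (other pairings), all impossible. Hence [Q(γ):Q] = 4 = [Q(√130, √77):Q], so Q(γ) = Q(√130, √77).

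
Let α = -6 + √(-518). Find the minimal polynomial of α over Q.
m_α(x) = x^2 + 12x + 554

From α + 6 = √(-518), squaring gives (α + 6)^2 = -518, i.e. α^2 + 12α + 36 = -518, so α^2 + 12α + 554 = 0. The discriminant of x^2 + 12x + 554 is (12)^2 - 4·(554) = 144 - 2216 = -2072, and 4·(-518) is not a perfect square in Q since -518 is squarefree and ≠ 1. Hence x^2 + 12x + 554 is irreducible over Q and is the minimal polynomial of α.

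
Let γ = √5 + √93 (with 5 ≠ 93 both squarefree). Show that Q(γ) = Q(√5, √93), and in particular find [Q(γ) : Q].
[Q(γ) : Q] = 4 (equivalently, Q(γ) = Q(√5, √93))

Obviously Q(γ) ⊆ Q(√5, √93), and [Q(√5, √93):Q] = 4 (since 5, 93 are distinct squarefree integers > 1 with 465 not a perfect square). To show equality we compute the minimal polynomial of γ. From γ = √5 + √93: γ^2 = 5 + 2√(465) + 93 = 98 + 2√(465), so γ^2 - 98 = 2√(465); squaring, (γ^2 - 98)^2 = 4·465, i.e. γ^4 - 196γ^2 + 9604 - 1860 = 0, i.e. γ^4 - 196γ^2 + 7744 = 0. So γ is a root of x^4 - 196x^2 + 7744. This polynomial is irreducible over Q: it has no rational root (each ±√5 ± √93 is irrational), and any factorization into two quadratics over Q would force √(465) ∈ Q (pairing opposite roots) or √5, √93 ∈ Q (other pairings), all impossible. Hence [Q(γ):Q] = 4 = [Q(√5, √93):Q], so Q(γ) = Q(√5, √93).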